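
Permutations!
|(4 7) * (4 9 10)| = 4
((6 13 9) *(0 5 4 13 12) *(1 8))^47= (0 6 13 5 12 9 4)(1 8)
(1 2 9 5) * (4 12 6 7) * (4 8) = [0, 2, 9, 3, 12, 1, 7, 8, 4, 5, 10, 11, 6] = (1 2 9 5)(4 12 6 7 8)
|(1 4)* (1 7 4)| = 2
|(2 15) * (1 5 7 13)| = |(1 5 7 13)(2 15)| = 4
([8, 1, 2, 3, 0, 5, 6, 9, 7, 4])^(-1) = (0 4 9 7 8)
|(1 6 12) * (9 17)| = |(1 6 12)(9 17)| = 6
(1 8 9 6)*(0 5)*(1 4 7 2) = (0 5)(1 8 9 6 4 7 2) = [5, 8, 1, 3, 7, 0, 4, 2, 9, 6]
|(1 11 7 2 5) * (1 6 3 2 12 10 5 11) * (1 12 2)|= 6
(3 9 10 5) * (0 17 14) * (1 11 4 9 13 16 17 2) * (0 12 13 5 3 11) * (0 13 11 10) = (0 2 1 13 16 17 14 12 11 4 9)(3 5 10) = [2, 13, 1, 5, 9, 10, 6, 7, 8, 0, 3, 4, 11, 16, 12, 15, 17, 14]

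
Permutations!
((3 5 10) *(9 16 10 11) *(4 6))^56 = (3 11 16)(5 9 10)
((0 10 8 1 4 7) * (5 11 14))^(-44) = (0 4 8)(1 10 7)(5 11 14)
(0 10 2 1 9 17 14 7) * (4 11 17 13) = (0 10 2 1 9 13 4 11 17 14 7) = [10, 9, 1, 3, 11, 5, 6, 0, 8, 13, 2, 17, 12, 4, 7, 15, 16, 14]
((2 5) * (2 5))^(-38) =((5))^(-38) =(5)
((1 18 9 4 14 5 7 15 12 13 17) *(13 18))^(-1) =(1 17 13)(4 9 18 12 15 7 5 14)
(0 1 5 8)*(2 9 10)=[1, 5, 9, 3, 4, 8, 6, 7, 0, 10, 2]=(0 1 5 8)(2 9 10)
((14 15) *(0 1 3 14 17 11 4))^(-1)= ((0 1 3 14 15 17 11 4))^(-1)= (0 4 11 17 15 14 3 1)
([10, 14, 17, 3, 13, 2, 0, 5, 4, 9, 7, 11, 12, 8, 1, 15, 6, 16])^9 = [10, 14, 17, 3, 4, 2, 0, 5, 8, 9, 7, 11, 12, 13, 1, 15, 6, 16]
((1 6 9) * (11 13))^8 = (13)(1 9 6)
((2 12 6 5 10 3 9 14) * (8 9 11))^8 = ((2 12 6 5 10 3 11 8 9 14))^8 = (2 9 11 10 6)(3 5 12 14 8)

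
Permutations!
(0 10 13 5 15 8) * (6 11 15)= [10, 1, 2, 3, 4, 6, 11, 7, 0, 9, 13, 15, 12, 5, 14, 8]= (0 10 13 5 6 11 15 8)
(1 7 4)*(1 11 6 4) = (1 7)(4 11 6) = [0, 7, 2, 3, 11, 5, 4, 1, 8, 9, 10, 6]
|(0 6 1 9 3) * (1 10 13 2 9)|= 7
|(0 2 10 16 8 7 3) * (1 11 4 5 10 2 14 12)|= |(0 14 12 1 11 4 5 10 16 8 7 3)|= 12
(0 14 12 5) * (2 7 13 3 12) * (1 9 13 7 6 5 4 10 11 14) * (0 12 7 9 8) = (0 1 8)(2 6 5 12 4 10 11 14)(3 7 9 13) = [1, 8, 6, 7, 10, 12, 5, 9, 0, 13, 11, 14, 4, 3, 2]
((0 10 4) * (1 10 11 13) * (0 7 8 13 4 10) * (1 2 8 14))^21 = (0 7)(1 4)(11 14)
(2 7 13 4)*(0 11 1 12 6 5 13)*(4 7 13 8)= (0 11 1 12 6 5 8 4 2 13 7)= [11, 12, 13, 3, 2, 8, 5, 0, 4, 9, 10, 1, 6, 7]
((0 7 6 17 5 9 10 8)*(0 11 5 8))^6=(0 5 17)(6 10 11)(7 9 8)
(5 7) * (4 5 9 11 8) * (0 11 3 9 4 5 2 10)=(0 11 8 5 7 4 2 10)(3 9)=[11, 1, 10, 9, 2, 7, 6, 4, 5, 3, 0, 8]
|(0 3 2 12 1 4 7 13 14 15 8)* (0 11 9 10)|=|(0 3 2 12 1 4 7 13 14 15 8 11 9 10)|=14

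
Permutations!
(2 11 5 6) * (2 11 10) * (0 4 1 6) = (0 4 1 6 11 5)(2 10) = [4, 6, 10, 3, 1, 0, 11, 7, 8, 9, 2, 5]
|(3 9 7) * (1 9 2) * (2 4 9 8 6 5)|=20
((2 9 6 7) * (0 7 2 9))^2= (0 9 2 7 6)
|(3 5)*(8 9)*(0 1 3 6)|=|(0 1 3 5 6)(8 9)|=10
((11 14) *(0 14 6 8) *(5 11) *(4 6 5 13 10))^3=((0 14 13 10 4 6 8)(5 11))^3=(0 10 8 13 6 14 4)(5 11)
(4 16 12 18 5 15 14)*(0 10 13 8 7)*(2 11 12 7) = (0 10 13 8 2 11 12 18 5 15 14 4 16 7) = [10, 1, 11, 3, 16, 15, 6, 0, 2, 9, 13, 12, 18, 8, 4, 14, 7, 17, 5]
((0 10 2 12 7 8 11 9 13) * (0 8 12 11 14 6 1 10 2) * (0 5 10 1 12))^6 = ((0 2 11 9 13 8 14 6 12 7)(5 10))^6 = (0 14 11 12 13)(2 6 9 7 8)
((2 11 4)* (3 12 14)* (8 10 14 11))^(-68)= (2 3)(4 14)(8 12)(10 11)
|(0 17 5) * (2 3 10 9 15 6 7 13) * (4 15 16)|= 30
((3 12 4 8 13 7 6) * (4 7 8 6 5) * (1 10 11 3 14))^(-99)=((1 10 11 3 12 7 5 4 6 14)(8 13))^(-99)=(1 10 11 3 12 7 5 4 6 14)(8 13)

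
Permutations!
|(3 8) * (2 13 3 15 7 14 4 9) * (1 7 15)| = |(15)(1 7 14 4 9 2 13 3 8)| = 9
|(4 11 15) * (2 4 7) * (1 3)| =|(1 3)(2 4 11 15 7)| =10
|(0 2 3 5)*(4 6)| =4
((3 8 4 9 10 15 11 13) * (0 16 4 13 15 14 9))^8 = ((0 16 4)(3 8 13)(9 10 14)(11 15))^8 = (0 4 16)(3 13 8)(9 14 10)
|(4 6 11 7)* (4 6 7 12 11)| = |(4 7 6)(11 12)| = 6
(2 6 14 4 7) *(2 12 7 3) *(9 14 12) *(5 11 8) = (2 6 12 7 9 14 4 3)(5 11 8) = [0, 1, 6, 2, 3, 11, 12, 9, 5, 14, 10, 8, 7, 13, 4]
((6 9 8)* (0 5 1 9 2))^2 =(0 1 8 2 5 9 6)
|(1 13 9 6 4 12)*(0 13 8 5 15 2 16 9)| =10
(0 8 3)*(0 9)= (0 8 3 9)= [8, 1, 2, 9, 4, 5, 6, 7, 3, 0]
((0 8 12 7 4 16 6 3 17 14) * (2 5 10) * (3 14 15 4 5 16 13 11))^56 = ((0 8 12 7 5 10 2 16 6 14)(3 17 15 4 13 11))^56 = (0 2 12 6 5)(3 15 13)(4 11 17)(7 14 10 8 16)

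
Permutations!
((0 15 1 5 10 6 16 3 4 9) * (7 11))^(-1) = (0 9 4 3 16 6 10 5 1 15)(7 11)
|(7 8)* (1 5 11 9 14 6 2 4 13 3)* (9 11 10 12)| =22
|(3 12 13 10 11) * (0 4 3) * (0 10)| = |(0 4 3 12 13)(10 11)| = 10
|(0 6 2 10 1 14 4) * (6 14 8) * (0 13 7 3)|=30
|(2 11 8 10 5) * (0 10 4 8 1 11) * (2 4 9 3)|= 8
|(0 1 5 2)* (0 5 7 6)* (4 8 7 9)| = 14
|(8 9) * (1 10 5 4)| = |(1 10 5 4)(8 9)| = 4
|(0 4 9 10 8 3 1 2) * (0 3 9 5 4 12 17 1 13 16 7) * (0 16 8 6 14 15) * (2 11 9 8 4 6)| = 30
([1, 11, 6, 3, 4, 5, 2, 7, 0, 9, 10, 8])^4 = [0, 1, 2, 3, 4, 5, 6, 7, 8, 9, 10, 11]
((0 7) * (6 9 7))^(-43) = (0 6 9 7)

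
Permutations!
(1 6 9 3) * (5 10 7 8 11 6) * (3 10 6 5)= (1 3)(5 6 9 10 7 8 11)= [0, 3, 2, 1, 4, 6, 9, 8, 11, 10, 7, 5]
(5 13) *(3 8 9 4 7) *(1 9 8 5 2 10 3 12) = (1 9 4 7 12)(2 10 3 5 13) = [0, 9, 10, 5, 7, 13, 6, 12, 8, 4, 3, 11, 1, 2]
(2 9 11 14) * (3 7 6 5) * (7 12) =[0, 1, 9, 12, 4, 3, 5, 6, 8, 11, 10, 14, 7, 13, 2] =(2 9 11 14)(3 12 7 6 5)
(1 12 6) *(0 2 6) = (0 2 6 1 12) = [2, 12, 6, 3, 4, 5, 1, 7, 8, 9, 10, 11, 0]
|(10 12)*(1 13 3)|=6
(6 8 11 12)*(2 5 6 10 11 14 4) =(2 5 6 8 14 4)(10 11 12) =[0, 1, 5, 3, 2, 6, 8, 7, 14, 9, 11, 12, 10, 13, 4]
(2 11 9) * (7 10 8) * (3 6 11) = [0, 1, 3, 6, 4, 5, 11, 10, 7, 2, 8, 9] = (2 3 6 11 9)(7 10 8)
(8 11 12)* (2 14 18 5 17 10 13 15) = (2 14 18 5 17 10 13 15)(8 11 12) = [0, 1, 14, 3, 4, 17, 6, 7, 11, 9, 13, 12, 8, 15, 18, 2, 16, 10, 5]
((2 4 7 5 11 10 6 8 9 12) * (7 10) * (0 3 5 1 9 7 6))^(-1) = ((0 3 5 11 6 8 7 1 9 12 2 4 10))^(-1) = (0 10 4 2 12 9 1 7 8 6 11 5 3)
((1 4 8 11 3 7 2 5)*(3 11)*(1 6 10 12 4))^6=((2 5 6 10 12 4 8 3 7))^6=(2 8 10)(3 12 5)(4 6 7)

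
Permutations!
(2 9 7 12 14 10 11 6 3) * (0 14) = (0 14 10 11 6 3 2 9 7 12) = [14, 1, 9, 2, 4, 5, 3, 12, 8, 7, 11, 6, 0, 13, 10]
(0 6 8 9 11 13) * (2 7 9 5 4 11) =(0 6 8 5 4 11 13)(2 7 9) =[6, 1, 7, 3, 11, 4, 8, 9, 5, 2, 10, 13, 12, 0]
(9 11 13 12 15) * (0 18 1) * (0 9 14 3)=[18, 9, 2, 0, 4, 5, 6, 7, 8, 11, 10, 13, 15, 12, 3, 14, 16, 17, 1]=(0 18 1 9 11 13 12 15 14 3)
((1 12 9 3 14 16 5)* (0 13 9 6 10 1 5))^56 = ((0 13 9 3 14 16)(1 12 6 10))^56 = (0 9 14)(3 16 13)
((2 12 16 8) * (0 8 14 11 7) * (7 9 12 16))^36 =((0 8 2 16 14 11 9 12 7))^36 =(16)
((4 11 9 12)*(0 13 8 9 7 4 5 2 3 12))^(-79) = ((0 13 8 9)(2 3 12 5)(4 11 7))^(-79) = (0 13 8 9)(2 3 12 5)(4 7 11)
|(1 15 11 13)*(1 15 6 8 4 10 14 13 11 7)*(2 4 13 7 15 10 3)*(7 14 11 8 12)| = |(15)(1 6 12 7)(2 4 3)(8 13 10 11)| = 12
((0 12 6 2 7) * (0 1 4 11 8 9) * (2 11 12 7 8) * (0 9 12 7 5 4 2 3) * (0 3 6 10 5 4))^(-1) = ((0 4 7 1 2 8 12 10 5)(6 11))^(-1) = (0 5 10 12 8 2 1 7 4)(6 11)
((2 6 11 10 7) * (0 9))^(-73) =((0 9)(2 6 11 10 7))^(-73) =(0 9)(2 11 7 6 10)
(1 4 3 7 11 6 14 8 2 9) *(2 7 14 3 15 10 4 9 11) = (1 9)(2 11 6 3 14 8 7)(4 15 10) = [0, 9, 11, 14, 15, 5, 3, 2, 7, 1, 4, 6, 12, 13, 8, 10]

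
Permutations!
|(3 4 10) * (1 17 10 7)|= 6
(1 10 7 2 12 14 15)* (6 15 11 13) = (1 10 7 2 12 14 11 13 6 15) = [0, 10, 12, 3, 4, 5, 15, 2, 8, 9, 7, 13, 14, 6, 11, 1]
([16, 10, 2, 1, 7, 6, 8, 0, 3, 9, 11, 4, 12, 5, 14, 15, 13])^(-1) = [7, 3, 2, 8, 11, 13, 5, 4, 6, 9, 1, 10, 12, 16, 14, 15, 0]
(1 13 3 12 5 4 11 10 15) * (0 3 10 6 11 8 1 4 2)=(0 3 12 5 2)(1 13 10 15 4 8)(6 11)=[3, 13, 0, 12, 8, 2, 11, 7, 1, 9, 15, 6, 5, 10, 14, 4]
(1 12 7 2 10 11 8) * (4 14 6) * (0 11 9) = (0 11 8 1 12 7 2 10 9)(4 14 6) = [11, 12, 10, 3, 14, 5, 4, 2, 1, 0, 9, 8, 7, 13, 6]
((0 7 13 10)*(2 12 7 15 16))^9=(0 15 16 2 12 7 13 10)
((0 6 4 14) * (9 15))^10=(15)(0 4)(6 14)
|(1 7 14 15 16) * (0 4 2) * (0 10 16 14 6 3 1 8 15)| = 8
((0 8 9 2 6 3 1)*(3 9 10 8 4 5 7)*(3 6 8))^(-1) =((0 4 5 7 6 9 2 8 10 3 1))^(-1) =(0 1 3 10 8 2 9 6 7 5 4)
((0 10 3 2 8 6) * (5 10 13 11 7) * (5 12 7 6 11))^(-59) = ((0 13 5 10 3 2 8 11 6)(7 12))^(-59) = (0 3 6 10 11 5 8 13 2)(7 12)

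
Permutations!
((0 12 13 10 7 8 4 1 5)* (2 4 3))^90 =(0 13 7 3 4 5 12 10 8 2 1)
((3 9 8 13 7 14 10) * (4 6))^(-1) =((3 9 8 13 7 14 10)(4 6))^(-1) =(3 10 14 7 13 8 9)(4 6)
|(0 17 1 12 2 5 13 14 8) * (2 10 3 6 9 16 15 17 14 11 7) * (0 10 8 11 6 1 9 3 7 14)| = |(1 12 8 10 7 2 5 13 6 3)(9 16 15 17)(11 14)| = 20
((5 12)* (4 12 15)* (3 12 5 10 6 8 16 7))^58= (3 10 8 7 12 6 16)(4 5 15)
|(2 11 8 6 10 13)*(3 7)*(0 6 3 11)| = |(0 6 10 13 2)(3 7 11 8)| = 20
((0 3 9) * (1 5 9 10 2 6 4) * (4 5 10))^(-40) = (0 2 3 6 4 5 1 9 10)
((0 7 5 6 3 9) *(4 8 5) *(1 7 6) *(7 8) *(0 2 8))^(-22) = ((0 6 3 9 2 8 5 1)(4 7))^(-22) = (0 3 2 5)(1 6 9 8)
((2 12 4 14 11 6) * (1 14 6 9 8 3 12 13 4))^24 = (1 9 12 11 3 14 8)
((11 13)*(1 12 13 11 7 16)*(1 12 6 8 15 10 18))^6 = ((1 6 8 15 10 18)(7 16 12 13))^6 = (18)(7 12)(13 16)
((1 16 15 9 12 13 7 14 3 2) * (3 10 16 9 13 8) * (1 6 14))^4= (1 3 10 7 8 14 13 12 6 15 9 2 16)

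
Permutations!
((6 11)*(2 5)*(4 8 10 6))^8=(4 6 8 11 10)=((2 5)(4 8 10 6 11))^8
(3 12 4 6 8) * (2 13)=(2 13)(3 12 4 6 8)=[0, 1, 13, 12, 6, 5, 8, 7, 3, 9, 10, 11, 4, 2]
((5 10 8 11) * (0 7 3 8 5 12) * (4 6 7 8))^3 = ((0 8 11 12)(3 4 6 7)(5 10))^3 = (0 12 11 8)(3 7 6 4)(5 10)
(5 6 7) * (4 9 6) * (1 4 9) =(1 4)(5 9 6 7) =[0, 4, 2, 3, 1, 9, 7, 5, 8, 6]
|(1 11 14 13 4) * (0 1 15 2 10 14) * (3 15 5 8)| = |(0 1 11)(2 10 14 13 4 5 8 3 15)| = 9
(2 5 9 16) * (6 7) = (2 5 9 16)(6 7) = [0, 1, 5, 3, 4, 9, 7, 6, 8, 16, 10, 11, 12, 13, 14, 15, 2]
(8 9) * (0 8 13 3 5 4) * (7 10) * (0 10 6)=(0 8 9 13 3 5 4 10 7 6)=[8, 1, 2, 5, 10, 4, 0, 6, 9, 13, 7, 11, 12, 3]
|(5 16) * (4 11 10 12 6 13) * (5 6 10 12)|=|(4 11 12 10 5 16 6 13)|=8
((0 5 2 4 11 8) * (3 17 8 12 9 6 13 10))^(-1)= (0 8 17 3 10 13 6 9 12 11 4 2 5)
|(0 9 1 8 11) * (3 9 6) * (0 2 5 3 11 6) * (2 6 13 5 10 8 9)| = |(1 9)(2 10 8 13 5 3)(6 11)| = 6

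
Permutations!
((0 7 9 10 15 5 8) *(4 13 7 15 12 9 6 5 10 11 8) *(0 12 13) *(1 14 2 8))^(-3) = (0 6 10 4 7 15 5 13)(1 12 14 9 2 11 8)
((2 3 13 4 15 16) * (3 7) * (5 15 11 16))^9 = (2 3 4 16 7 13 11)(5 15)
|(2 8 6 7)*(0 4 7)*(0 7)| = |(0 4)(2 8 6 7)| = 4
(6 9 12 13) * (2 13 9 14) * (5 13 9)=[0, 1, 9, 3, 4, 13, 14, 7, 8, 12, 10, 11, 5, 6, 2]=(2 9 12 5 13 6 14)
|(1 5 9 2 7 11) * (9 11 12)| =12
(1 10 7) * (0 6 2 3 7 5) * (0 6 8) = [8, 10, 3, 7, 4, 6, 2, 1, 0, 9, 5] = (0 8)(1 10 5 6 2 3 7)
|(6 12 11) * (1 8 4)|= |(1 8 4)(6 12 11)|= 3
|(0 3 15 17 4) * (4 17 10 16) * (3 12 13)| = |(17)(0 12 13 3 15 10 16 4)| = 8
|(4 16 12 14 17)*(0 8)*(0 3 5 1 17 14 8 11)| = 8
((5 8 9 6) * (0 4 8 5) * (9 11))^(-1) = (0 6 9 11 8 4)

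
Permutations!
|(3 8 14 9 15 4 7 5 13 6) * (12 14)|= |(3 8 12 14 9 15 4 7 5 13 6)|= 11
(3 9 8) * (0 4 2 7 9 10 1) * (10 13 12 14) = (0 4 2 7 9 8 3 13 12 14 10 1) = [4, 0, 7, 13, 2, 5, 6, 9, 3, 8, 1, 11, 14, 12, 10]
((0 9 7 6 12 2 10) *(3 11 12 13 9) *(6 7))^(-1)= (0 10 2 12 11 3)(6 9 13)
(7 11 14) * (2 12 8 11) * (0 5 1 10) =(0 5 1 10)(2 12 8 11 14 7) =[5, 10, 12, 3, 4, 1, 6, 2, 11, 9, 0, 14, 8, 13, 7]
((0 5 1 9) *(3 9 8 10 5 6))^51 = ((0 6 3 9)(1 8 10 5))^51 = (0 9 3 6)(1 5 10 8)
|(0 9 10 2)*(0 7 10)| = |(0 9)(2 7 10)| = 6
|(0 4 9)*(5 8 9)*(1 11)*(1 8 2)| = 8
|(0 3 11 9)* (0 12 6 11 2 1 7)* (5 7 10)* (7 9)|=|(0 3 2 1 10 5 9 12 6 11 7)|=11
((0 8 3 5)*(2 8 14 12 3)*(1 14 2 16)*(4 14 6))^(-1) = ((0 2 8 16 1 6 4 14 12 3 5))^(-1) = (0 5 3 12 14 4 6 1 16 8 2)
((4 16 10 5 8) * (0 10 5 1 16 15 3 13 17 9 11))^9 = (0 13 8 10 17 4 1 9 15 16 11 3 5)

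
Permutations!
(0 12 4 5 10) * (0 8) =(0 12 4 5 10 8) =[12, 1, 2, 3, 5, 10, 6, 7, 0, 9, 8, 11, 4]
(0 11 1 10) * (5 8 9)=(0 11 1 10)(5 8 9)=[11, 10, 2, 3, 4, 8, 6, 7, 9, 5, 0, 1]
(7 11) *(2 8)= [0, 1, 8, 3, 4, 5, 6, 11, 2, 9, 10, 7]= (2 8)(7 11)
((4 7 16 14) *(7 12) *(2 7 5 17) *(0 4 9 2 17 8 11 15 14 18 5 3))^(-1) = (0 3 12 4)(2 9 14 15 11 8 5 18 16 7)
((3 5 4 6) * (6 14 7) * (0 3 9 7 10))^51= ((0 3 5 4 14 10)(6 9 7))^51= (0 4)(3 14)(5 10)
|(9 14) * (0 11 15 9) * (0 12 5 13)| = |(0 11 15 9 14 12 5 13)| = 8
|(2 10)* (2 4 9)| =|(2 10 4 9)| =4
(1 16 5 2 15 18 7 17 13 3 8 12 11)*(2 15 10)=(1 16 5 15 18 7 17 13 3 8 12 11)(2 10)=[0, 16, 10, 8, 4, 15, 6, 17, 12, 9, 2, 1, 11, 3, 14, 18, 5, 13, 7]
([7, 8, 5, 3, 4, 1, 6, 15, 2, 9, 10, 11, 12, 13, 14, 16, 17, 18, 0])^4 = [17, 1, 2, 3, 4, 5, 6, 18, 8, 9, 10, 11, 12, 13, 14, 0, 7, 15, 16]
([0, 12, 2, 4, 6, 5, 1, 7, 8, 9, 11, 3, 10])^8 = (1 12 10 11 3 4 6)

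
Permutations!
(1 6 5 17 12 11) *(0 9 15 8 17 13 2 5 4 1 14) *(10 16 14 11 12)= (0 9 15 8 17 10 16 14)(1 6 4)(2 5 13)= [9, 6, 5, 3, 1, 13, 4, 7, 17, 15, 16, 11, 12, 2, 0, 8, 14, 10]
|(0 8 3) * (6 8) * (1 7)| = 4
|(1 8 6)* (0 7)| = 6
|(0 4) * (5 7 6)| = 6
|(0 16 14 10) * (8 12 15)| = 12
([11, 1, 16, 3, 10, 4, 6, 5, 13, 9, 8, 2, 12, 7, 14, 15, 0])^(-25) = [16, 1, 11, 3, 5, 7, 6, 13, 10, 9, 4, 0, 12, 8, 14, 15, 2]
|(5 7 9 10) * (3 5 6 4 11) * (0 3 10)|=|(0 3 5 7 9)(4 11 10 6)|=20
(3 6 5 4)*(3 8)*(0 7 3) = [7, 1, 2, 6, 8, 4, 5, 3, 0] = (0 7 3 6 5 4 8)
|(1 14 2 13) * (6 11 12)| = |(1 14 2 13)(6 11 12)| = 12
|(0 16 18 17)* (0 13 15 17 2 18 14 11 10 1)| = 6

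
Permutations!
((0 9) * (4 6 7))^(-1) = ((0 9)(4 6 7))^(-1) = (0 9)(4 7 6)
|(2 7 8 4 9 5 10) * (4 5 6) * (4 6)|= 10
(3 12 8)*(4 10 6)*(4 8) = (3 12 4 10 6 8) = [0, 1, 2, 12, 10, 5, 8, 7, 3, 9, 6, 11, 4]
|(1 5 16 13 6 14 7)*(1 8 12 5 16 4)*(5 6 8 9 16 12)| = |(1 12 6 14 7 9 16 13 8 5 4)| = 11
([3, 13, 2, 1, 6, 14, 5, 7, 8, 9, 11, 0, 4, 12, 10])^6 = [6, 14, 2, 5, 0, 1, 3, 7, 8, 9, 12, 4, 11, 10, 13]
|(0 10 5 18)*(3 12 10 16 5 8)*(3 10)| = 4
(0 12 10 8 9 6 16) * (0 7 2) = (0 12 10 8 9 6 16 7 2) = [12, 1, 0, 3, 4, 5, 16, 2, 9, 6, 8, 11, 10, 13, 14, 15, 7]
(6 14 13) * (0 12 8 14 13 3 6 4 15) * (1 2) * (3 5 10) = (0 12 8 14 5 10 3 6 13 4 15)(1 2) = [12, 2, 1, 6, 15, 10, 13, 7, 14, 9, 3, 11, 8, 4, 5, 0]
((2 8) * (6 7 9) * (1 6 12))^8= ((1 6 7 9 12)(2 8))^8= (1 9 6 12 7)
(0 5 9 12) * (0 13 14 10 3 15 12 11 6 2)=(0 5 9 11 6 2)(3 15 12 13 14 10)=[5, 1, 0, 15, 4, 9, 2, 7, 8, 11, 3, 6, 13, 14, 10, 12]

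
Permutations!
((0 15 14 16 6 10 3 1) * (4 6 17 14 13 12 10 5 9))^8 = (0 15 13 12 10 3 1)(14 17 16)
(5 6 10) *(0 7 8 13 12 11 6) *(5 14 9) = [7, 1, 2, 3, 4, 0, 10, 8, 13, 5, 14, 6, 11, 12, 9] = (0 7 8 13 12 11 6 10 14 9 5)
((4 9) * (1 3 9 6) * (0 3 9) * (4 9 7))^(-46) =(9)(1 4)(6 7) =((9)(0 3)(1 7 4 6))^(-46)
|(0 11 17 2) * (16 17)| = |(0 11 16 17 2)| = 5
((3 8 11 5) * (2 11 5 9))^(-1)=((2 11 9)(3 8 5))^(-1)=(2 9 11)(3 5 8)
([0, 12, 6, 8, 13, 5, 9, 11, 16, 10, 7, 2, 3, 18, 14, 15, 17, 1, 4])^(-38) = (1 16 3)(2 7 9)(4 13 18)(6 11 10)(8 12 17)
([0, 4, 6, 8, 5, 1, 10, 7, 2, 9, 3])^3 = (2 3 6 8 10)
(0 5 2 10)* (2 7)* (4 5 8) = (0 8 4 5 7 2 10) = [8, 1, 10, 3, 5, 7, 6, 2, 4, 9, 0]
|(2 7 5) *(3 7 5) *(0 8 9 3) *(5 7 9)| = 10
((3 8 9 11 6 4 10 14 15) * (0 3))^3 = ((0 3 8 9 11 6 4 10 14 15))^3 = (0 9 4 15 8 6 14 3 11 10)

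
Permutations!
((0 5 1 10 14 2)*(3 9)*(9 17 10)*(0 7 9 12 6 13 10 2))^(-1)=(0 14 10 13 6 12 1 5)(2 17 3 9 7)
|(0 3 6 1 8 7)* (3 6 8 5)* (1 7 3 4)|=|(0 6 7)(1 5 4)(3 8)|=6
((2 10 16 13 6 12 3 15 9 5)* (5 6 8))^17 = (2 5 8 13 16 10)(3 9 12 15 6)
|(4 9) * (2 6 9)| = 4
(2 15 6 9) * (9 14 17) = (2 15 6 14 17 9) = [0, 1, 15, 3, 4, 5, 14, 7, 8, 2, 10, 11, 12, 13, 17, 6, 16, 9]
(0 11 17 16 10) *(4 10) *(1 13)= (0 11 17 16 4 10)(1 13)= [11, 13, 2, 3, 10, 5, 6, 7, 8, 9, 0, 17, 12, 1, 14, 15, 4, 16]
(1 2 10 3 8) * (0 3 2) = (0 3 8 1)(2 10) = [3, 0, 10, 8, 4, 5, 6, 7, 1, 9, 2]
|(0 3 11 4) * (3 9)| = 5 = |(0 9 3 11 4)|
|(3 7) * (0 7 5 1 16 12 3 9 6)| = |(0 7 9 6)(1 16 12 3 5)| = 20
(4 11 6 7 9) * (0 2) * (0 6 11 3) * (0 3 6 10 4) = (11)(0 2 10 4 6 7 9) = [2, 1, 10, 3, 6, 5, 7, 9, 8, 0, 4, 11]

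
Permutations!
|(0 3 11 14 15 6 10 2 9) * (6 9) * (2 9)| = 9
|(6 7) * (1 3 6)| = 4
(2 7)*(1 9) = (1 9)(2 7) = [0, 9, 7, 3, 4, 5, 6, 2, 8, 1]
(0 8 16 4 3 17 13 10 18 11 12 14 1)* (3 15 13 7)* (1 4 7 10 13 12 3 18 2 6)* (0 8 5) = (0 5)(1 8 16 7 18 11 3 17 10 2 6)(4 15 12 14) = [5, 8, 6, 17, 15, 0, 1, 18, 16, 9, 2, 3, 14, 13, 4, 12, 7, 10, 11]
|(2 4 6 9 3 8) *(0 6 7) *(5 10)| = 8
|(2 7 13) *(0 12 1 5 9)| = 15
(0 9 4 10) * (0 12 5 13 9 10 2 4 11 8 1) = (0 10 12 5 13 9 11 8 1)(2 4) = [10, 0, 4, 3, 2, 13, 6, 7, 1, 11, 12, 8, 5, 9]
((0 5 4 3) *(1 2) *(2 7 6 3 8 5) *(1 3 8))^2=((0 2 3)(1 7 6 8 5 4))^2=(0 3 2)(1 6 5)(4 7 8)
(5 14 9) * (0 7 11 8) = (0 7 11 8)(5 14 9) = [7, 1, 2, 3, 4, 14, 6, 11, 0, 5, 10, 8, 12, 13, 9]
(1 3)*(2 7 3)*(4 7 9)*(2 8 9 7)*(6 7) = [0, 8, 6, 1, 2, 5, 7, 3, 9, 4] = (1 8 9 4 2 6 7 3)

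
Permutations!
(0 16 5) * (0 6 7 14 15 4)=(0 16 5 6 7 14 15 4)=[16, 1, 2, 3, 0, 6, 7, 14, 8, 9, 10, 11, 12, 13, 15, 4, 5]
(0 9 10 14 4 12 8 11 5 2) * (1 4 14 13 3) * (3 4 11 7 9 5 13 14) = (0 5 2)(1 11 13 4 12 8 7 9 10 14 3) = [5, 11, 0, 1, 12, 2, 6, 9, 7, 10, 14, 13, 8, 4, 3]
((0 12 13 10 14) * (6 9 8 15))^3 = (0 10 12 14 13)(6 15 8 9)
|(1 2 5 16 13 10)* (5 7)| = 7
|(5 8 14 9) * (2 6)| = 4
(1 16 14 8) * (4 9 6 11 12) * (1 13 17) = (1 16 14 8 13 17)(4 9 6 11 12) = [0, 16, 2, 3, 9, 5, 11, 7, 13, 6, 10, 12, 4, 17, 8, 15, 14, 1]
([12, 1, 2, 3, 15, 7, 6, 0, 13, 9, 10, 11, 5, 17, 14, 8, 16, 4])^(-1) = [7, 1, 2, 3, 17, 12, 6, 5, 15, 9, 10, 11, 0, 8, 14, 4, 16, 13]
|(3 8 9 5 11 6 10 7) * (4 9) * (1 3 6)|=21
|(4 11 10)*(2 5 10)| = |(2 5 10 4 11)| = 5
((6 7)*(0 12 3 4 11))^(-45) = (12)(6 7)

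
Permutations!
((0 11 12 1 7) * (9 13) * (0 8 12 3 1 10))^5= (0 8 3 10 7 11 12 1)(9 13)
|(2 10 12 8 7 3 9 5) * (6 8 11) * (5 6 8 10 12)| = |(2 12 11 8 7 3 9 6 10 5)| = 10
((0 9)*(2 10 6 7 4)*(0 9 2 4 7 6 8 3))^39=(0 3 8 10 2)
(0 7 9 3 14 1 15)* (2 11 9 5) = (0 7 5 2 11 9 3 14 1 15) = [7, 15, 11, 14, 4, 2, 6, 5, 8, 3, 10, 9, 12, 13, 1, 0]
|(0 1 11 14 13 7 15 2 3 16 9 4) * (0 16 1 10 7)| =30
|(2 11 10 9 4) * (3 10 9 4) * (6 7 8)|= 6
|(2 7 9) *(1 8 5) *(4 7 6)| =|(1 8 5)(2 6 4 7 9)| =15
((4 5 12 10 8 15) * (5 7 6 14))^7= (4 8 12 14 7 15 10 5 6)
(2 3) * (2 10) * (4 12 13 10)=[0, 1, 3, 4, 12, 5, 6, 7, 8, 9, 2, 11, 13, 10]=(2 3 4 12 13 10)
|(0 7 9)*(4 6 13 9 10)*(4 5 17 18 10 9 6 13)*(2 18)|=|(0 7 9)(2 18 10 5 17)(4 13 6)|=15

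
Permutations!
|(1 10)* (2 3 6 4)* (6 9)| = 10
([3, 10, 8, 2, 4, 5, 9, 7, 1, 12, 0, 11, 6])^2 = (0 2 1)(3 8 10)(6 12 9)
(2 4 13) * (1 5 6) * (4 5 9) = [0, 9, 5, 3, 13, 6, 1, 7, 8, 4, 10, 11, 12, 2] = (1 9 4 13 2 5 6)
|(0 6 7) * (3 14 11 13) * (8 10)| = 12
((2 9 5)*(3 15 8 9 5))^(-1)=(2 5)(3 9 8 15)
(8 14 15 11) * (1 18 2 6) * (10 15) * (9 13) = [0, 18, 6, 3, 4, 5, 1, 7, 14, 13, 15, 8, 12, 9, 10, 11, 16, 17, 2] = (1 18 2 6)(8 14 10 15 11)(9 13)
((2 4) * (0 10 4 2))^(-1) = (0 4 10)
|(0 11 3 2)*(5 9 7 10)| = |(0 11 3 2)(5 9 7 10)| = 4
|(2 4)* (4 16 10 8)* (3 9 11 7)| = 20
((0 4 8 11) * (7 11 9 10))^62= (0 11 7 10 9 8 4)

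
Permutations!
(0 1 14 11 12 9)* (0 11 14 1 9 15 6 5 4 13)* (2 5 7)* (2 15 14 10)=(0 9 11 12 14 10 2 5 4 13)(6 7 15)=[9, 1, 5, 3, 13, 4, 7, 15, 8, 11, 2, 12, 14, 0, 10, 6]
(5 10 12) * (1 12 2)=[0, 12, 1, 3, 4, 10, 6, 7, 8, 9, 2, 11, 5]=(1 12 5 10 2)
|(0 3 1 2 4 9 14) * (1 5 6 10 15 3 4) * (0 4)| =30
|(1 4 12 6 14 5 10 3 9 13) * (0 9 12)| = 30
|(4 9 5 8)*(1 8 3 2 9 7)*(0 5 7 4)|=|(0 5 3 2 9 7 1 8)|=8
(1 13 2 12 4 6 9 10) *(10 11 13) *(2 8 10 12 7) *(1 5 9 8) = (1 12 4 6 8 10 5 9 11 13)(2 7) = [0, 12, 7, 3, 6, 9, 8, 2, 10, 11, 5, 13, 4, 1]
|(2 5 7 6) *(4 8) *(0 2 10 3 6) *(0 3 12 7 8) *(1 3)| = |(0 2 5 8 4)(1 3 6 10 12 7)| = 30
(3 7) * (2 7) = (2 7 3) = [0, 1, 7, 2, 4, 5, 6, 3]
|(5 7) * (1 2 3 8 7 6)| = 7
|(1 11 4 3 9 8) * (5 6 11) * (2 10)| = 8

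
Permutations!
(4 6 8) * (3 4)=[0, 1, 2, 4, 6, 5, 8, 7, 3]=(3 4 6 8)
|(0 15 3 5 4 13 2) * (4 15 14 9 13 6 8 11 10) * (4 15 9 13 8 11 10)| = 12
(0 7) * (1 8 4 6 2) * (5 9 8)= (0 7)(1 5 9 8 4 6 2)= [7, 5, 1, 3, 6, 9, 2, 0, 4, 8]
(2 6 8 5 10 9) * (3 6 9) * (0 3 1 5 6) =(0 3)(1 5 10)(2 9)(6 8) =[3, 5, 9, 0, 4, 10, 8, 7, 6, 2, 1]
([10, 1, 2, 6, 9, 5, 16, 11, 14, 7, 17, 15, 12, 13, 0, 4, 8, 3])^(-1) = (0 14 8 16 6 3 17 10)(4 15 11 7 9)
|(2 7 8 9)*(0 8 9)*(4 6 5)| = |(0 8)(2 7 9)(4 6 5)| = 6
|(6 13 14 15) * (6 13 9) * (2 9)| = 3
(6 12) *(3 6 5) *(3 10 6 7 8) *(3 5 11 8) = [0, 1, 2, 7, 4, 10, 12, 3, 5, 9, 6, 8, 11] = (3 7)(5 10 6 12 11 8)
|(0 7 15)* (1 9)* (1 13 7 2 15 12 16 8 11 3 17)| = |(0 2 15)(1 9 13 7 12 16 8 11 3 17)| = 30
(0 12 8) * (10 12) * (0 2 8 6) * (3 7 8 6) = (0 10 12 3 7 8 2 6) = [10, 1, 6, 7, 4, 5, 0, 8, 2, 9, 12, 11, 3]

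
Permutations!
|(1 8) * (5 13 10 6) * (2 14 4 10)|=14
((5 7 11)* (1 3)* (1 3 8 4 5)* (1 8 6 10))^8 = ((1 6 10)(4 5 7 11 8))^8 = (1 10 6)(4 11 5 8 7)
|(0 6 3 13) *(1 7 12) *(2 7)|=4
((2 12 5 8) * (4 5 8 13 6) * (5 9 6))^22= (13)(2 12 8)(4 9 6)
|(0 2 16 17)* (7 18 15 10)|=4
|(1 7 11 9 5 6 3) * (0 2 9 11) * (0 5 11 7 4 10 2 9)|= 11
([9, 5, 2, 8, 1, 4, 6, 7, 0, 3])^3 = (0 8 3 9)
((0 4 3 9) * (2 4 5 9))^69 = ((0 5 9)(2 4 3))^69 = (9)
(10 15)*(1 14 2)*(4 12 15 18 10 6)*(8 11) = [0, 14, 1, 3, 12, 5, 4, 7, 11, 9, 18, 8, 15, 13, 2, 6, 16, 17, 10] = (1 14 2)(4 12 15 6)(8 11)(10 18)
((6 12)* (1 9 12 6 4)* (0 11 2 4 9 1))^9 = ((0 11 2 4)(9 12))^9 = (0 11 2 4)(9 12)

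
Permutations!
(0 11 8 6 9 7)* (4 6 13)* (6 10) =[11, 1, 2, 3, 10, 5, 9, 0, 13, 7, 6, 8, 12, 4] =(0 11 8 13 4 10 6 9 7)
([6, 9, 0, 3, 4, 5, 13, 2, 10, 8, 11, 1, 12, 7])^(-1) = [2, 11, 7, 3, 4, 5, 0, 13, 9, 1, 8, 10, 12, 6]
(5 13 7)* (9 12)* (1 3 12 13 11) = (1 3 12 9 13 7 5 11) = [0, 3, 2, 12, 4, 11, 6, 5, 8, 13, 10, 1, 9, 7]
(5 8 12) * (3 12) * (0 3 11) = (0 3 12 5 8 11) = [3, 1, 2, 12, 4, 8, 6, 7, 11, 9, 10, 0, 5]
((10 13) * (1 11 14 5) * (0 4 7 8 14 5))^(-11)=(0 14 8 7 4)(1 11 5)(10 13)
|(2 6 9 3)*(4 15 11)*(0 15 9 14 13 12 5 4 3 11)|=10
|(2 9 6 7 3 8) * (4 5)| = |(2 9 6 7 3 8)(4 5)| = 6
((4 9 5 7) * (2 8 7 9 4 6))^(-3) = (2 8 7 6)(5 9)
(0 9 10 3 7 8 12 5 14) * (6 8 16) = (0 9 10 3 7 16 6 8 12 5 14) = [9, 1, 2, 7, 4, 14, 8, 16, 12, 10, 3, 11, 5, 13, 0, 15, 6]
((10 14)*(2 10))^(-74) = ((2 10 14))^(-74) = (2 10 14)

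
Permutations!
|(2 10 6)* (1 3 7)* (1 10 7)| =4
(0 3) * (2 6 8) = [3, 1, 6, 0, 4, 5, 8, 7, 2] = (0 3)(2 6 8)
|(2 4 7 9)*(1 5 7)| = 6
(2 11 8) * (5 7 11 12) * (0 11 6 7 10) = (0 11 8 2 12 5 10)(6 7) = [11, 1, 12, 3, 4, 10, 7, 6, 2, 9, 0, 8, 5]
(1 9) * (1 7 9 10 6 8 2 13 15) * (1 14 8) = (1 10 6)(2 13 15 14 8)(7 9) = [0, 10, 13, 3, 4, 5, 1, 9, 2, 7, 6, 11, 12, 15, 8, 14]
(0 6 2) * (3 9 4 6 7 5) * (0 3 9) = (0 7 5 9 4 6 2 3) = [7, 1, 3, 0, 6, 9, 2, 5, 8, 4]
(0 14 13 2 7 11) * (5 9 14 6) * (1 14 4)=(0 6 5 9 4 1 14 13 2 7 11)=[6, 14, 7, 3, 1, 9, 5, 11, 8, 4, 10, 0, 12, 2, 13]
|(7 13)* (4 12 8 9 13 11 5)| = |(4 12 8 9 13 7 11 5)| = 8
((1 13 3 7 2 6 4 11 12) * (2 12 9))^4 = ((1 13 3 7 12)(2 6 4 11 9))^4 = (1 12 7 3 13)(2 9 11 4 6)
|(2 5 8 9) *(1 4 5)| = 6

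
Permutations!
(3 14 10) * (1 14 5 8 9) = (1 14 10 3 5 8 9) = [0, 14, 2, 5, 4, 8, 6, 7, 9, 1, 3, 11, 12, 13, 10]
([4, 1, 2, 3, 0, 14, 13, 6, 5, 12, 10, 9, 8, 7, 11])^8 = (5 11 12)(6 7 13)(8 14 9)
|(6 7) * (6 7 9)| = 2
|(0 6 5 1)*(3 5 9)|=|(0 6 9 3 5 1)|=6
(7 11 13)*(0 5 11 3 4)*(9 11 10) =[5, 1, 2, 4, 0, 10, 6, 3, 8, 11, 9, 13, 12, 7] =(0 5 10 9 11 13 7 3 4)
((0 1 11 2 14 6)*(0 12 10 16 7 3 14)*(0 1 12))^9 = (0 12 10 16 7 3 14 6) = ((0 12 10 16 7 3 14 6)(1 11 2))^9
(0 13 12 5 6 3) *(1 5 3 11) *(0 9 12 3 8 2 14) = (0 13 3 9 12 8 2 14)(1 5 6 11) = [13, 5, 14, 9, 4, 6, 11, 7, 2, 12, 10, 1, 8, 3, 0]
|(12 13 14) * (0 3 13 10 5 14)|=12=|(0 3 13)(5 14 12 10)|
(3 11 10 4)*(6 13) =(3 11 10 4)(6 13) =[0, 1, 2, 11, 3, 5, 13, 7, 8, 9, 4, 10, 12, 6]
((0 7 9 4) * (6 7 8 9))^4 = (9)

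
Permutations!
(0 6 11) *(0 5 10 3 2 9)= (0 6 11 5 10 3 2 9)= [6, 1, 9, 2, 4, 10, 11, 7, 8, 0, 3, 5]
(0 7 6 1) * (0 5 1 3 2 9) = [7, 5, 9, 2, 4, 1, 3, 6, 8, 0] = (0 7 6 3 2 9)(1 5)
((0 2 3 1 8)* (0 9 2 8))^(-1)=(0 1 3 2 9 8)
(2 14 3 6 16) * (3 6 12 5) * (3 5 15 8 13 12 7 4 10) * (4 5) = (2 14 6 16)(3 7 5 4 10)(8 13 12 15) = [0, 1, 14, 7, 10, 4, 16, 5, 13, 9, 3, 11, 15, 12, 6, 8, 2]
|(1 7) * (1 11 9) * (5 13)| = |(1 7 11 9)(5 13)| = 4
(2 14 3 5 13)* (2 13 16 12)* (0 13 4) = (0 13 4)(2 14 3 5 16 12) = [13, 1, 14, 5, 0, 16, 6, 7, 8, 9, 10, 11, 2, 4, 3, 15, 12]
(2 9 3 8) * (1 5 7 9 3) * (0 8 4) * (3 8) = [3, 5, 8, 4, 0, 7, 6, 9, 2, 1] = (0 3 4)(1 5 7 9)(2 8)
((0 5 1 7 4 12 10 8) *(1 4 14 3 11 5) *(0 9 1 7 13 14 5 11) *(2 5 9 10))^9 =(0 9 13 3 7 1 14)(2 5 4 12)(8 10) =((0 7 9 1 13 14 3)(2 5 4 12)(8 10))^9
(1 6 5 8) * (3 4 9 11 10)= (1 6 5 8)(3 4 9 11 10)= [0, 6, 2, 4, 9, 8, 5, 7, 1, 11, 3, 10]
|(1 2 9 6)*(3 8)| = |(1 2 9 6)(3 8)| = 4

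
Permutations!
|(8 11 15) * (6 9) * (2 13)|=6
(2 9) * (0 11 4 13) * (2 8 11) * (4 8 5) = (0 2 9 5 4 13)(8 11) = [2, 1, 9, 3, 13, 4, 6, 7, 11, 5, 10, 8, 12, 0]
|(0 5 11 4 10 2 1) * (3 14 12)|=21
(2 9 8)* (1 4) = (1 4)(2 9 8) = [0, 4, 9, 3, 1, 5, 6, 7, 2, 8]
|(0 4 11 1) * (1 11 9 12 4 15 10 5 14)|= 6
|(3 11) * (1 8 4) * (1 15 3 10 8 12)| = 6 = |(1 12)(3 11 10 8 4 15)|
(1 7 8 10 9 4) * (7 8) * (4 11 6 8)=(1 4)(6 8 10 9 11)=[0, 4, 2, 3, 1, 5, 8, 7, 10, 11, 9, 6]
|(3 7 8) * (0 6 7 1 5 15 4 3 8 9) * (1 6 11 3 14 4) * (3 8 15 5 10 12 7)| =|(0 11 8 15 1 10 12 7 9)(3 6)(4 14)| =18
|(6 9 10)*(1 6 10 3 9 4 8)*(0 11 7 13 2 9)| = 28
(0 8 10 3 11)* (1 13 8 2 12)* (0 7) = (0 2 12 1 13 8 10 3 11 7) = [2, 13, 12, 11, 4, 5, 6, 0, 10, 9, 3, 7, 1, 8]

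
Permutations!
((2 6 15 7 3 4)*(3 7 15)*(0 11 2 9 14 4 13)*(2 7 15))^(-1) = ((0 11 7 15 2 6 3 13)(4 9 14))^(-1) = (0 13 3 6 2 15 7 11)(4 14 9)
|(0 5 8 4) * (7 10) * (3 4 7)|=7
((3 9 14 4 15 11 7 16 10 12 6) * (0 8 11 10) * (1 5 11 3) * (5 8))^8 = ((0 5 11 7 16)(1 8 3 9 14 4 15 10 12 6))^8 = (0 7 5 16 11)(1 12 15 14 3)(4 9 8 6 10)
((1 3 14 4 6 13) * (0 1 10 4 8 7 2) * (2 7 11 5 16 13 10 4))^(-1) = (0 2 10 6 4 13 16 5 11 8 14 3 1)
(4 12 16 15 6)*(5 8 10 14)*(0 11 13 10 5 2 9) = [11, 1, 9, 3, 12, 8, 4, 7, 5, 0, 14, 13, 16, 10, 2, 6, 15] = (0 11 13 10 14 2 9)(4 12 16 15 6)(5 8)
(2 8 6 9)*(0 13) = (0 13)(2 8 6 9) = [13, 1, 8, 3, 4, 5, 9, 7, 6, 2, 10, 11, 12, 0]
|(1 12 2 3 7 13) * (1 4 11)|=|(1 12 2 3 7 13 4 11)|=8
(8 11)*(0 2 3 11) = (0 2 3 11 8) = [2, 1, 3, 11, 4, 5, 6, 7, 0, 9, 10, 8]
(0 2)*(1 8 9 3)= (0 2)(1 8 9 3)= [2, 8, 0, 1, 4, 5, 6, 7, 9, 3]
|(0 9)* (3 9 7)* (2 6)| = |(0 7 3 9)(2 6)| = 4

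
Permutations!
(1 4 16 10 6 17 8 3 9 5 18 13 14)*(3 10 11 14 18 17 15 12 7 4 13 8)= (1 13 18 8 10 6 15 12 7 4 16 11 14)(3 9 5 17)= [0, 13, 2, 9, 16, 17, 15, 4, 10, 5, 6, 14, 7, 18, 1, 12, 11, 3, 8]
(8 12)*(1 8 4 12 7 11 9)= [0, 8, 2, 3, 12, 5, 6, 11, 7, 1, 10, 9, 4]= (1 8 7 11 9)(4 12)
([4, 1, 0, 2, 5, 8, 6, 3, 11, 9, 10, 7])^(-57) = (0 2 3 7 11 8 5 4)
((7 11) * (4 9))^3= (4 9)(7 11)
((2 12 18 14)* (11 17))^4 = ((2 12 18 14)(11 17))^4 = (18)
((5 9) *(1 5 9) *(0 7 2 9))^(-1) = ((0 7 2 9)(1 5))^(-1) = (0 9 2 7)(1 5)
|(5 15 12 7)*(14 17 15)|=6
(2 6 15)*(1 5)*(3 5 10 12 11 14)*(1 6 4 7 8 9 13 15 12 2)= (1 10 2 4 7 8 9 13 15)(3 5 6 12 11 14)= [0, 10, 4, 5, 7, 6, 12, 8, 9, 13, 2, 14, 11, 15, 3, 1]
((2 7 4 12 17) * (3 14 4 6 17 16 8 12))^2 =((2 7 6 17)(3 14 4)(8 12 16))^2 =(2 6)(3 4 14)(7 17)(8 16 12)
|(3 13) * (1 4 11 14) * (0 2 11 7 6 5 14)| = 6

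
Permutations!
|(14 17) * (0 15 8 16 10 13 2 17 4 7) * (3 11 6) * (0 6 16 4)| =14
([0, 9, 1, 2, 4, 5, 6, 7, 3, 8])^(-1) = [0, 2, 3, 8, 4, 5, 6, 7, 9, 1]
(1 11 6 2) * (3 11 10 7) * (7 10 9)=[0, 9, 1, 11, 4, 5, 2, 3, 8, 7, 10, 6]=(1 9 7 3 11 6 2)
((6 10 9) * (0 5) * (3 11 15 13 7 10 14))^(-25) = (0 5)(3 15 7 9 14 11 13 10 6)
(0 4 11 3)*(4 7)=(0 7 4 11 3)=[7, 1, 2, 0, 11, 5, 6, 4, 8, 9, 10, 3]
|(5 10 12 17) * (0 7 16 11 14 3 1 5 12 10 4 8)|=10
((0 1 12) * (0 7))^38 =((0 1 12 7))^38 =(0 12)(1 7)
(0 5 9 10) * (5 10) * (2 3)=[10, 1, 3, 2, 4, 9, 6, 7, 8, 5, 0]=(0 10)(2 3)(5 9)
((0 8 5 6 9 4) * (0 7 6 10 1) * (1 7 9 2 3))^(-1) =(0 1 3 2 6 7 10 5 8)(4 9)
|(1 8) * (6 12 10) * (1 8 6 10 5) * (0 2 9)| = |(0 2 9)(1 6 12 5)| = 12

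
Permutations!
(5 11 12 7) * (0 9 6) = [9, 1, 2, 3, 4, 11, 0, 5, 8, 6, 10, 12, 7] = (0 9 6)(5 11 12 7)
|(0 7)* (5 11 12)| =|(0 7)(5 11 12)| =6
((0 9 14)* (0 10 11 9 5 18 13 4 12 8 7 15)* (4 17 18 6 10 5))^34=(0 7 12)(4 15 8)(5 9 10)(6 14 11)(13 17 18)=((0 4 12 8 7 15)(5 6 10 11 9 14)(13 17 18))^34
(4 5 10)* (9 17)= (4 5 10)(9 17)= [0, 1, 2, 3, 5, 10, 6, 7, 8, 17, 4, 11, 12, 13, 14, 15, 16, 9]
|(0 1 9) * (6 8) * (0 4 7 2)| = |(0 1 9 4 7 2)(6 8)| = 6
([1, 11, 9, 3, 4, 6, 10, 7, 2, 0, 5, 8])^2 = (0 11 2)(1 8 9)(5 10 6)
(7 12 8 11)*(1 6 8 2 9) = [0, 6, 9, 3, 4, 5, 8, 12, 11, 1, 10, 7, 2] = (1 6 8 11 7 12 2 9)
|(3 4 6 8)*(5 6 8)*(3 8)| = |(8)(3 4)(5 6)| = 2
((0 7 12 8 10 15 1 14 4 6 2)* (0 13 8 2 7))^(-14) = ((1 14 4 6 7 12 2 13 8 10 15))^(-14) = (1 8 12 4 15 13 7 14 10 2 6)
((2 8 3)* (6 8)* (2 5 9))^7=(2 6 8 3 5 9)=((2 6 8 3 5 9))^7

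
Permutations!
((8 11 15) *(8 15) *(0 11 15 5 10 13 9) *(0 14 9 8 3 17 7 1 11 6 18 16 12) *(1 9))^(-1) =(0 12 16 18 6)(1 14 9 7 17 3 11)(5 15 8 13 10)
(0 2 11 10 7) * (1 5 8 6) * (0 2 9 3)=(0 9 3)(1 5 8 6)(2 11 10 7)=[9, 5, 11, 0, 4, 8, 1, 2, 6, 3, 7, 10]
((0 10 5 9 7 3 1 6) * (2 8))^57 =((0 10 5 9 7 3 1 6)(2 8))^57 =(0 10 5 9 7 3 1 6)(2 8)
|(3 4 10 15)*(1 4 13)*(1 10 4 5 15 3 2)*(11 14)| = |(1 5 15 2)(3 13 10)(11 14)| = 12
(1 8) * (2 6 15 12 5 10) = (1 8)(2 6 15 12 5 10) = [0, 8, 6, 3, 4, 10, 15, 7, 1, 9, 2, 11, 5, 13, 14, 12]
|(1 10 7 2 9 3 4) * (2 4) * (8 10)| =|(1 8 10 7 4)(2 9 3)| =15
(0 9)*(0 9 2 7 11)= [2, 1, 7, 3, 4, 5, 6, 11, 8, 9, 10, 0]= (0 2 7 11)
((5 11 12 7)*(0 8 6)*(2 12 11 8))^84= (12)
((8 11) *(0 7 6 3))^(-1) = ((0 7 6 3)(8 11))^(-1) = (0 3 6 7)(8 11)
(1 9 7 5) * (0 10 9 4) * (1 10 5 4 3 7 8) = [5, 3, 2, 7, 0, 10, 6, 4, 1, 8, 9] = (0 5 10 9 8 1 3 7 4)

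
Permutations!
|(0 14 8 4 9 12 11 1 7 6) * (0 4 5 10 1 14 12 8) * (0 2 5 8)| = 12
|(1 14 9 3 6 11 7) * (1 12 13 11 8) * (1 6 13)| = 8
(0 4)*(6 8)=(0 4)(6 8)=[4, 1, 2, 3, 0, 5, 8, 7, 6]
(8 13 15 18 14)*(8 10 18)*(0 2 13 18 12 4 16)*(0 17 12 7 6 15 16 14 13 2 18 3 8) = (0 18 13 16 17 12 4 14 10 7 6 15)(3 8) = [18, 1, 2, 8, 14, 5, 15, 6, 3, 9, 7, 11, 4, 16, 10, 0, 17, 12, 13]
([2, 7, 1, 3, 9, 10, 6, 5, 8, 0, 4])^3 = [7, 10, 5, 3, 2, 9, 6, 4, 8, 1, 0]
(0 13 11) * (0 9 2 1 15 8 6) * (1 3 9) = (0 13 11 1 15 8 6)(2 3 9) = [13, 15, 3, 9, 4, 5, 0, 7, 6, 2, 10, 1, 12, 11, 14, 8]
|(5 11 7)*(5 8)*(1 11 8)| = |(1 11 7)(5 8)| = 6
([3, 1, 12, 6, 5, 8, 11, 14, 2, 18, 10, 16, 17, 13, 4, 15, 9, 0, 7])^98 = [14, 1, 9, 4, 6, 11, 5, 0, 16, 12, 10, 8, 18, 13, 3, 15, 2, 7, 17]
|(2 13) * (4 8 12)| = |(2 13)(4 8 12)| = 6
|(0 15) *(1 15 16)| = |(0 16 1 15)| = 4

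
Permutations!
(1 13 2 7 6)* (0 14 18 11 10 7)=[14, 13, 0, 3, 4, 5, 1, 6, 8, 9, 7, 10, 12, 2, 18, 15, 16, 17, 11]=(0 14 18 11 10 7 6 1 13 2)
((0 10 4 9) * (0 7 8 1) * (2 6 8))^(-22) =((0 10 4 9 7 2 6 8 1))^(-22) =(0 2 10 6 4 8 9 1 7)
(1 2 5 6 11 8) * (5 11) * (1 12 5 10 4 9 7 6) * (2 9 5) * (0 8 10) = (0 8 12 2 11 10 4 5 1 9 7 6) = [8, 9, 11, 3, 5, 1, 0, 6, 12, 7, 4, 10, 2]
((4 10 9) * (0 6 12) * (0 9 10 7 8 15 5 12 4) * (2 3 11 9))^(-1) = (0 9 11 3 2 12 5 15 8 7 4 6)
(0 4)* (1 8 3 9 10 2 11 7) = [4, 8, 11, 9, 0, 5, 6, 1, 3, 10, 2, 7] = (0 4)(1 8 3 9 10 2 11 7)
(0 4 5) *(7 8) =(0 4 5)(7 8) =[4, 1, 2, 3, 5, 0, 6, 8, 7]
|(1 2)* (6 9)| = |(1 2)(6 9)| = 2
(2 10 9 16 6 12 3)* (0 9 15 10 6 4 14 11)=(0 9 16 4 14 11)(2 6 12 3)(10 15)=[9, 1, 6, 2, 14, 5, 12, 7, 8, 16, 15, 0, 3, 13, 11, 10, 4]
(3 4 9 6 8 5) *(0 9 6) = (0 9)(3 4 6 8 5) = [9, 1, 2, 4, 6, 3, 8, 7, 5, 0]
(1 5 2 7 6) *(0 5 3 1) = (0 5 2 7 6)(1 3) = [5, 3, 7, 1, 4, 2, 0, 6]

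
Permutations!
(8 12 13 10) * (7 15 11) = [0, 1, 2, 3, 4, 5, 6, 15, 12, 9, 8, 7, 13, 10, 14, 11] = (7 15 11)(8 12 13 10)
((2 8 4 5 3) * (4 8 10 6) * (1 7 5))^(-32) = (10)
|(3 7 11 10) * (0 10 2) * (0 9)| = 7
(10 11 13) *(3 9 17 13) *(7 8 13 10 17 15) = (3 9 15 7 8 13 17 10 11) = [0, 1, 2, 9, 4, 5, 6, 8, 13, 15, 11, 3, 12, 17, 14, 7, 16, 10]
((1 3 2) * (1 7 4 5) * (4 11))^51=(1 2 11 5 3 7 4)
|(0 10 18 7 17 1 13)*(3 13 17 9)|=|(0 10 18 7 9 3 13)(1 17)|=14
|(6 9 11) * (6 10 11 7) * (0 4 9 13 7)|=6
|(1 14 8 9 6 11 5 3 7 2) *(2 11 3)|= 10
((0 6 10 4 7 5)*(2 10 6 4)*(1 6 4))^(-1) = ((0 1 6 4 7 5)(2 10))^(-1) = (0 5 7 4 6 1)(2 10)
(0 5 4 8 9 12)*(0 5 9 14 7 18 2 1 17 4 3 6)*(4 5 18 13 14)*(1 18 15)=[9, 17, 18, 6, 8, 3, 0, 13, 4, 12, 10, 11, 15, 14, 7, 1, 16, 5, 2]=(0 9 12 15 1 17 5 3 6)(2 18)(4 8)(7 13 14)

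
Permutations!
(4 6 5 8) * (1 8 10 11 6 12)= (1 8 4 12)(5 10 11 6)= [0, 8, 2, 3, 12, 10, 5, 7, 4, 9, 11, 6, 1]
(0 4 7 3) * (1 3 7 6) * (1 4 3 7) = (0 3)(1 7)(4 6) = [3, 7, 2, 0, 6, 5, 4, 1]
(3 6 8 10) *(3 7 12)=(3 6 8 10 7 12)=[0, 1, 2, 6, 4, 5, 8, 12, 10, 9, 7, 11, 3]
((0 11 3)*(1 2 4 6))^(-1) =((0 11 3)(1 2 4 6))^(-1) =(0 3 11)(1 6 4 2)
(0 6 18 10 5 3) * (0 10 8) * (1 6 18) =[18, 6, 2, 10, 4, 3, 1, 7, 0, 9, 5, 11, 12, 13, 14, 15, 16, 17, 8] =(0 18 8)(1 6)(3 10 5)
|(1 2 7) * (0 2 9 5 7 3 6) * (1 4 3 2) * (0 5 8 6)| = 9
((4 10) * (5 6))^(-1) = (4 10)(5 6)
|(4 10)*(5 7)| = |(4 10)(5 7)| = 2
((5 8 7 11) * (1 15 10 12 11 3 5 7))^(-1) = ((1 15 10 12 11 7 3 5 8))^(-1) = (1 8 5 3 7 11 12 10 15)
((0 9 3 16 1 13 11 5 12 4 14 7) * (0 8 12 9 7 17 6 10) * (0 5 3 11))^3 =((0 7 8 12 4 14 17 6 10 5 9 11 3 16 1 13))^3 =(0 12 17 5 3 13 8 14 10 11 1 7 4 6 9 16)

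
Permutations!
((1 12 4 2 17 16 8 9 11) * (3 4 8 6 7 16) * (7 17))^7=((1 12 8 9 11)(2 7 16 6 17 3 4))^7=(17)(1 8 11 12 9)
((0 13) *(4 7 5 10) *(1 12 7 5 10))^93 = (0 13)(1 10)(4 12)(5 7)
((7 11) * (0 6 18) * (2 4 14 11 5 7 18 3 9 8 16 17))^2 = (0 3 8 17 4 11)(2 14 18 6 9 16)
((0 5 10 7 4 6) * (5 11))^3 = ((0 11 5 10 7 4 6))^3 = (0 10 6 5 4 11 7)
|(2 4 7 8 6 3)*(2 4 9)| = |(2 9)(3 4 7 8 6)| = 10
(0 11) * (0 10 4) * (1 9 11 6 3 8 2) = (0 6 3 8 2 1 9 11 10 4) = [6, 9, 1, 8, 0, 5, 3, 7, 2, 11, 4, 10]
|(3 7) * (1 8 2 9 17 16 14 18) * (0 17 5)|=|(0 17 16 14 18 1 8 2 9 5)(3 7)|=10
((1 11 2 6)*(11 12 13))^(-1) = ((1 12 13 11 2 6))^(-1) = (1 6 2 11 13 12)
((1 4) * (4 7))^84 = (7)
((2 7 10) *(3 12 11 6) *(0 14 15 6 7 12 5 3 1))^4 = (0 1 6 15 14)(2 10 7 11 12)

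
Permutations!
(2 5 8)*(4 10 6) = (2 5 8)(4 10 6) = [0, 1, 5, 3, 10, 8, 4, 7, 2, 9, 6]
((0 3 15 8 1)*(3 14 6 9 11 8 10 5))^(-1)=(0 1 8 11 9 6 14)(3 5 10 15)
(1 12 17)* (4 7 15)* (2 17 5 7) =(1 12 5 7 15 4 2 17) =[0, 12, 17, 3, 2, 7, 6, 15, 8, 9, 10, 11, 5, 13, 14, 4, 16, 1]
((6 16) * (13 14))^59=(6 16)(13 14)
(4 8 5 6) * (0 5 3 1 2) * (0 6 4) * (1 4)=(0 5 1 2 6)(3 4 8)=[5, 2, 6, 4, 8, 1, 0, 7, 3]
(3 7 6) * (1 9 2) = [0, 9, 1, 7, 4, 5, 3, 6, 8, 2] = (1 9 2)(3 7 6)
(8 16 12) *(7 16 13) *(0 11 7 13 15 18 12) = [11, 1, 2, 3, 4, 5, 6, 16, 15, 9, 10, 7, 8, 13, 14, 18, 0, 17, 12] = (0 11 7 16)(8 15 18 12)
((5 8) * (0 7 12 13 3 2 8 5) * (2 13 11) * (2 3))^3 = ((0 7 12 11 3 13 2 8))^3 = (0 11 2 7 3 8 12 13)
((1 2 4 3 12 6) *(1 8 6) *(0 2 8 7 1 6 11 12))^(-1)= (0 3 4 2)(1 7 6 12 11 8)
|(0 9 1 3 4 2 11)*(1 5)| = |(0 9 5 1 3 4 2 11)| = 8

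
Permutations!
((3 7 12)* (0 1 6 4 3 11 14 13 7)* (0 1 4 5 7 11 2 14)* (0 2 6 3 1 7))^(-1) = (0 5 6 12 7 3 1 4)(2 11 13 14)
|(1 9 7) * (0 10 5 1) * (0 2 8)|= |(0 10 5 1 9 7 2 8)|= 8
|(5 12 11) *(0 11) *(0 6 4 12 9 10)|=15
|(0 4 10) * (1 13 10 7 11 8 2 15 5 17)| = |(0 4 7 11 8 2 15 5 17 1 13 10)| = 12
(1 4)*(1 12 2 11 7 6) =(1 4 12 2 11 7 6) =[0, 4, 11, 3, 12, 5, 1, 6, 8, 9, 10, 7, 2]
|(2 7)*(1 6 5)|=|(1 6 5)(2 7)|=6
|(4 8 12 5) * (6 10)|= |(4 8 12 5)(6 10)|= 4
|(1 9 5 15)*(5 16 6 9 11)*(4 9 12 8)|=12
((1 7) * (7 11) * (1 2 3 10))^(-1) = (1 10 3 2 7 11)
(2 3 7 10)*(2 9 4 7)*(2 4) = (2 3 4 7 10 9) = [0, 1, 3, 4, 7, 5, 6, 10, 8, 2, 9]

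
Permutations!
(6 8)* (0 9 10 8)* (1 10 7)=(0 9 7 1 10 8 6)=[9, 10, 2, 3, 4, 5, 0, 1, 6, 7, 8]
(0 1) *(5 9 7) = [1, 0, 2, 3, 4, 9, 6, 5, 8, 7] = (0 1)(5 9 7)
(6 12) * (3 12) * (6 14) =(3 12 14 6) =[0, 1, 2, 12, 4, 5, 3, 7, 8, 9, 10, 11, 14, 13, 6]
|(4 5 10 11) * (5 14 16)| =6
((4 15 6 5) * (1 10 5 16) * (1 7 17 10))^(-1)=((4 15 6 16 7 17 10 5))^(-1)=(4 5 10 17 7 16 6 15)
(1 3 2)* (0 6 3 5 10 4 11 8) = (0 6 3 2 1 5 10 4 11 8) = [6, 5, 1, 2, 11, 10, 3, 7, 0, 9, 4, 8]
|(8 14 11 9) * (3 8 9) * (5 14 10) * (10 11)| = |(3 8 11)(5 14 10)| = 3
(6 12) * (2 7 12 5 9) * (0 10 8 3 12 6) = (0 10 8 3 12)(2 7 6 5 9) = [10, 1, 7, 12, 4, 9, 5, 6, 3, 2, 8, 11, 0]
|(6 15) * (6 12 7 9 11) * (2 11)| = |(2 11 6 15 12 7 9)| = 7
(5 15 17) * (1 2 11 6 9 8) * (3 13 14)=(1 2 11 6 9 8)(3 13 14)(5 15 17)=[0, 2, 11, 13, 4, 15, 9, 7, 1, 8, 10, 6, 12, 14, 3, 17, 16, 5]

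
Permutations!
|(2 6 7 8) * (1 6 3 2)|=4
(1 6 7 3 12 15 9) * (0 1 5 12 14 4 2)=[1, 6, 0, 14, 2, 12, 7, 3, 8, 5, 10, 11, 15, 13, 4, 9]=(0 1 6 7 3 14 4 2)(5 12 15 9)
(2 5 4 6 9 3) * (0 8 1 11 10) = (0 8 1 11 10)(2 5 4 6 9 3) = [8, 11, 5, 2, 6, 4, 9, 7, 1, 3, 0, 10]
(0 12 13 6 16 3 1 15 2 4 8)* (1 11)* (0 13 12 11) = [11, 15, 4, 0, 8, 5, 16, 7, 13, 9, 10, 1, 12, 6, 14, 2, 3] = (0 11 1 15 2 4 8 13 6 16 3)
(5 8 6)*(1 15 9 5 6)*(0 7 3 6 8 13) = (0 7 3 6 8 1 15 9 5 13) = [7, 15, 2, 6, 4, 13, 8, 3, 1, 5, 10, 11, 12, 0, 14, 9]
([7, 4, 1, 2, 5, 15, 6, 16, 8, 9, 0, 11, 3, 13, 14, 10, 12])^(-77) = [0, 1, 2, 3, 4, 5, 6, 7, 8, 9, 10, 11, 12, 13, 14, 15, 16]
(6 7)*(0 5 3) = (0 5 3)(6 7) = [5, 1, 2, 0, 4, 3, 7, 6]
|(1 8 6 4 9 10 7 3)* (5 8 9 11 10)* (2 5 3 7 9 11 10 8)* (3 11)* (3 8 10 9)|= |(1 8 6 4 9 11 10 3)(2 5)|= 8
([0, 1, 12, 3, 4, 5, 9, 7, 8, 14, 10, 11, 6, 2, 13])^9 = [0, 1, 9, 3, 4, 5, 13, 7, 8, 2, 10, 11, 14, 6, 12]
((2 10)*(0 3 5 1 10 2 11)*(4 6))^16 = ((0 3 5 1 10 11)(4 6))^16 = (0 10 5)(1 3 11)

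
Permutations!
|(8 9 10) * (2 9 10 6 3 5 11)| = |(2 9 6 3 5 11)(8 10)| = 6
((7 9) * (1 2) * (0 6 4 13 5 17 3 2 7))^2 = (0 4 5 3 1 9 6 13 17 2 7)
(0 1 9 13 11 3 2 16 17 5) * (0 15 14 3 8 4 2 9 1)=(2 16 17 5 15 14 3 9 13 11 8 4)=[0, 1, 16, 9, 2, 15, 6, 7, 4, 13, 10, 8, 12, 11, 3, 14, 17, 5]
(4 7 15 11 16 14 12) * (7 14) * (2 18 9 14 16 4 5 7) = (2 18 9 14 12 5 7 15 11 4 16) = [0, 1, 18, 3, 16, 7, 6, 15, 8, 14, 10, 4, 5, 13, 12, 11, 2, 17, 9]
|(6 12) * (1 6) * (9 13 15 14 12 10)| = |(1 6 10 9 13 15 14 12)| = 8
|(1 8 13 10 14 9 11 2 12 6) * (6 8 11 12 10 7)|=11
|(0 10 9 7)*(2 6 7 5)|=7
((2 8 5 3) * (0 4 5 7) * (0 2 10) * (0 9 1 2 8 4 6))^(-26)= (1 4 3 9 2 5 10)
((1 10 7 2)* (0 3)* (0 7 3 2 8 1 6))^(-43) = (0 6 2)(1 3 8 10 7)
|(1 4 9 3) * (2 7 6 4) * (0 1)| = |(0 1 2 7 6 4 9 3)| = 8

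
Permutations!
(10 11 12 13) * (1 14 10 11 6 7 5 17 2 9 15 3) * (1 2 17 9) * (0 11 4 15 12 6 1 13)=(17)(0 11 6 7 5 9 12)(1 14 10)(2 13 4 15 3)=[11, 14, 13, 2, 15, 9, 7, 5, 8, 12, 1, 6, 0, 4, 10, 3, 16, 17]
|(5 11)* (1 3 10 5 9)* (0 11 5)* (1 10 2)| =12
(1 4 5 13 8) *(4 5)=[0, 5, 2, 3, 4, 13, 6, 7, 1, 9, 10, 11, 12, 8]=(1 5 13 8)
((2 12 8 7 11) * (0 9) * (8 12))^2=(12)(2 7)(8 11)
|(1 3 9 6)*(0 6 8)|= |(0 6 1 3 9 8)|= 6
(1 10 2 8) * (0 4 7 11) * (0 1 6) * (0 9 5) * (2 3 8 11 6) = (0 4 7 6 9 5)(1 10 3 8 2 11) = [4, 10, 11, 8, 7, 0, 9, 6, 2, 5, 3, 1]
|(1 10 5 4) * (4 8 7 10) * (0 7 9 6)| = |(0 7 10 5 8 9 6)(1 4)| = 14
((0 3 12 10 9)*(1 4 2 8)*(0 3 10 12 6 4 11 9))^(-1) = (12)(0 10)(1 8 2 4 6 3 9 11)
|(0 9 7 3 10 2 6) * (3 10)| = 6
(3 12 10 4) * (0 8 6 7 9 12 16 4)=(0 8 6 7 9 12 10)(3 16 4)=[8, 1, 2, 16, 3, 5, 7, 9, 6, 12, 0, 11, 10, 13, 14, 15, 4]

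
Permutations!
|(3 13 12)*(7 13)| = |(3 7 13 12)| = 4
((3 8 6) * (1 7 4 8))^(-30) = ((1 7 4 8 6 3))^(-30) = (8)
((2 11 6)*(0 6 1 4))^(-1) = (0 4 1 11 2 6)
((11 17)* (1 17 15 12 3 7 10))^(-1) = (1 10 7 3 12 15 11 17)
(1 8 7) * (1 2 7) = (1 8)(2 7) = [0, 8, 7, 3, 4, 5, 6, 2, 1]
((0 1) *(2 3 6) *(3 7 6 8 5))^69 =((0 1)(2 7 6)(3 8 5))^69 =(8)(0 1)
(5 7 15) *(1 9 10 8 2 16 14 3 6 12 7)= (1 9 10 8 2 16 14 3 6 12 7 15 5)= [0, 9, 16, 6, 4, 1, 12, 15, 2, 10, 8, 11, 7, 13, 3, 5, 14]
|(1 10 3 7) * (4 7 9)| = 6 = |(1 10 3 9 4 7)|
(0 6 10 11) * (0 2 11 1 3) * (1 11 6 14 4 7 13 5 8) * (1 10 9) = [14, 3, 6, 0, 7, 8, 9, 13, 10, 1, 11, 2, 12, 5, 4] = (0 14 4 7 13 5 8 10 11 2 6 9 1 3)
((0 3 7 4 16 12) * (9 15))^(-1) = (0 12 16 4 7 3)(9 15)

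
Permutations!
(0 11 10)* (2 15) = (0 11 10)(2 15) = [11, 1, 15, 3, 4, 5, 6, 7, 8, 9, 0, 10, 12, 13, 14, 2]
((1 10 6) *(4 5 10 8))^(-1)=((1 8 4 5 10 6))^(-1)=(1 6 10 5 4 8)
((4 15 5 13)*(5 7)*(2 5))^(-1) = (2 7 15 4 13 5)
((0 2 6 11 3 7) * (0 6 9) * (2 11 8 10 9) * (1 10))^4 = ((0 11 3 7 6 8 1 10 9))^4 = (0 6 9 7 10 3 1 11 8)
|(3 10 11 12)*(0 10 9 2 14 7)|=9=|(0 10 11 12 3 9 2 14 7)|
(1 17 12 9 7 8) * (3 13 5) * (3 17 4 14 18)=(1 4 14 18 3 13 5 17 12 9 7 8)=[0, 4, 2, 13, 14, 17, 6, 8, 1, 7, 10, 11, 9, 5, 18, 15, 16, 12, 3]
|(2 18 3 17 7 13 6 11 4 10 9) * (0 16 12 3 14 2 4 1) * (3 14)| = |(0 16 12 14 2 18 3 17 7 13 6 11 1)(4 10 9)| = 39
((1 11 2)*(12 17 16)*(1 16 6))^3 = ((1 11 2 16 12 17 6))^3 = (1 16 6 2 17 11 12)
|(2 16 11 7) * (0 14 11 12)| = |(0 14 11 7 2 16 12)| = 7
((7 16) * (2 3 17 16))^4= ((2 3 17 16 7))^4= (2 7 16 17 3)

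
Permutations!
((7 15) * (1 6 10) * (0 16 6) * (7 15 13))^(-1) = ((0 16 6 10 1)(7 13))^(-1) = (0 1 10 6 16)(7 13)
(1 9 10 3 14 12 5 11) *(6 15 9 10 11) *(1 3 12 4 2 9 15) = (15)(1 10 12 5 6)(2 9 11 3 14 4) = [0, 10, 9, 14, 2, 6, 1, 7, 8, 11, 12, 3, 5, 13, 4, 15]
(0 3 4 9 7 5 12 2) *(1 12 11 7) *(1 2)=(0 3 4 9 2)(1 12)(5 11 7)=[3, 12, 0, 4, 9, 11, 6, 5, 8, 2, 10, 7, 1]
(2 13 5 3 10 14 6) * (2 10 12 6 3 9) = (2 13 5 9)(3 12 6 10 14) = [0, 1, 13, 12, 4, 9, 10, 7, 8, 2, 14, 11, 6, 5, 3]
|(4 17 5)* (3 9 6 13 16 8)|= 6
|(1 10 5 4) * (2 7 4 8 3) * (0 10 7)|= |(0 10 5 8 3 2)(1 7 4)|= 6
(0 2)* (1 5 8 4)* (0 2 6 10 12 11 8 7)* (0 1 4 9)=(0 6 10 12 11 8 9)(1 5 7)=[6, 5, 2, 3, 4, 7, 10, 1, 9, 0, 12, 8, 11]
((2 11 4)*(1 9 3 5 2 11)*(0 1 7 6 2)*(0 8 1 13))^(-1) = (0 13)(1 8 5 3 9)(2 6 7)(4 11)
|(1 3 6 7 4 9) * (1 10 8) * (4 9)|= 7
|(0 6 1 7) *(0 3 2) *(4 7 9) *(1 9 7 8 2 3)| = 6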